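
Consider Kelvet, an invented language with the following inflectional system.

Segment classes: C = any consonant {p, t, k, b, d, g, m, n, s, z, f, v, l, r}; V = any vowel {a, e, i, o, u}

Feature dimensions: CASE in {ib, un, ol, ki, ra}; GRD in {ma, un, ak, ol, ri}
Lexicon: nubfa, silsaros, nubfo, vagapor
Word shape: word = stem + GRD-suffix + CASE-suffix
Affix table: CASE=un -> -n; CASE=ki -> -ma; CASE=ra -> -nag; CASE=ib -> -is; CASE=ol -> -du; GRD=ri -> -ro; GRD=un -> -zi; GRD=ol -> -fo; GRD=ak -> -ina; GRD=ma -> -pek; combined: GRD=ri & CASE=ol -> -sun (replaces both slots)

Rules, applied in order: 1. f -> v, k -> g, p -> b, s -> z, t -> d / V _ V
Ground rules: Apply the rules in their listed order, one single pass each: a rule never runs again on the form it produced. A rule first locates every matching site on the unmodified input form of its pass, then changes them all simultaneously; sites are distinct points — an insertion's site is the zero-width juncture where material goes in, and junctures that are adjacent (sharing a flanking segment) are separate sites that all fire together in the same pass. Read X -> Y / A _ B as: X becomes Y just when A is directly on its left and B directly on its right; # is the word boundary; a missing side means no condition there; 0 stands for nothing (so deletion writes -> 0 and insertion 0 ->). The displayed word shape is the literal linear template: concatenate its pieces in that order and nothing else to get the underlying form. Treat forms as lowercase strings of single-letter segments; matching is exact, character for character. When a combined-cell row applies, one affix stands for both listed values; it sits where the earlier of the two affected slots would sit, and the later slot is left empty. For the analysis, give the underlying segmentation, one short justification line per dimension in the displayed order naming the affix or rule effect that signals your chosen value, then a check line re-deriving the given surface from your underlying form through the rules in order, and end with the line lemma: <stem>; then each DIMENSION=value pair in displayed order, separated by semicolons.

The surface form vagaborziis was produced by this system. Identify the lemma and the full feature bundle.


underlying: vagapor-zi-is
CASE=ib - signalled by the affix -is
GRD=un - signalled by the affix -zi
check: vagaporziis -> vagaborziis
lemma: vagapor; CASE=ib; GRD=un


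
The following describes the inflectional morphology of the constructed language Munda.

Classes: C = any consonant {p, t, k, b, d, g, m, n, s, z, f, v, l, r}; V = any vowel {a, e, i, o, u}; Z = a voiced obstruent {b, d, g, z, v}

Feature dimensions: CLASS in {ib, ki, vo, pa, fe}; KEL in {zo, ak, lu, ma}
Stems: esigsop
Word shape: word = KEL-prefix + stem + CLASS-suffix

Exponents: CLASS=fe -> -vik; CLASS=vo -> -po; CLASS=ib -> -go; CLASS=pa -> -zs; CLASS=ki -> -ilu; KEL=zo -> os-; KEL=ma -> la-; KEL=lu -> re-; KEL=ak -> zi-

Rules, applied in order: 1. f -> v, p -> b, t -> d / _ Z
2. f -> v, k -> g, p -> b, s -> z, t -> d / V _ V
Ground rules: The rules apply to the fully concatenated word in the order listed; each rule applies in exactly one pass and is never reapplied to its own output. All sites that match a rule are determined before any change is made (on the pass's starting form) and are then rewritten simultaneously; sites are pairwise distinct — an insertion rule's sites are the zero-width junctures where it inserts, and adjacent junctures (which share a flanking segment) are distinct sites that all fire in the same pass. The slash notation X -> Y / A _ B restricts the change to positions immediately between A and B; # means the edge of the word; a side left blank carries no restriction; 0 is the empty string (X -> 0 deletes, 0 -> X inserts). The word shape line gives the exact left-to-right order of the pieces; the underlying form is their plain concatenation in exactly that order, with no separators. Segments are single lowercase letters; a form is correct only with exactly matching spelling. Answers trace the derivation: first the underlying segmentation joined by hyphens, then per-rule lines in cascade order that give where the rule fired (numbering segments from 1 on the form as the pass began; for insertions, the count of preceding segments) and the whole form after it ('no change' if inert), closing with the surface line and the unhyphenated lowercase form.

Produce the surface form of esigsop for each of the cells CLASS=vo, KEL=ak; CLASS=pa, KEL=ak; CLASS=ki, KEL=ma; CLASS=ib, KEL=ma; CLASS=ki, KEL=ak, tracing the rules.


cell CLASS=vo, KEL=ak:
underlying: zi-esigsop-po
1. f -> v, p -> b, t -> d / _ Z: no change
2. f -> v, k -> g, p -> b, s -> z, t -> d / V _ V: fires at position(s) 4: ziezigsoppo
surface: ziezigsoppo

cell CLASS=pa, KEL=ak:
underlying: zi-esigsop-zs
1. f -> v, p -> b, t -> d / _ Z: fires at position(s) 9: ziesigsobzs
2. f -> v, k -> g, p -> b, s -> z, t -> d / V _ V: fires at position(s) 4: ziezigsobzs
surface: ziezigsobzs

cell CLASS=ki, KEL=ma:
underlying: la-esigsop-ilu
1. f -> v, p -> b, t -> d / _ Z: no change
2. f -> v, k -> g, p -> b, s -> z, t -> d / V _ V: fires at position(s) 4, 9: laezigsobilu
surface: laezigsobilu

cell CLASS=ib, KEL=ma:
underlying: la-esigsop-go
1. f -> v, p -> b, t -> d / _ Z: fires at position(s) 9: laesigsobgo
2. f -> v, k -> g, p -> b, s -> z, t -> d / V _ V: fires at position(s) 4: laezigsobgo
surface: laezigsobgo

cell CLASS=ki, KEL=ak:
underlying: zi-esigsop-ilu
1. f -> v, p -> b, t -> d / _ Z: no change
2. f -> v, k -> g, p -> b, s -> z, t -> d / V _ V: fires at position(s) 4, 9: ziezigsobilu
surface: ziezigsobilu


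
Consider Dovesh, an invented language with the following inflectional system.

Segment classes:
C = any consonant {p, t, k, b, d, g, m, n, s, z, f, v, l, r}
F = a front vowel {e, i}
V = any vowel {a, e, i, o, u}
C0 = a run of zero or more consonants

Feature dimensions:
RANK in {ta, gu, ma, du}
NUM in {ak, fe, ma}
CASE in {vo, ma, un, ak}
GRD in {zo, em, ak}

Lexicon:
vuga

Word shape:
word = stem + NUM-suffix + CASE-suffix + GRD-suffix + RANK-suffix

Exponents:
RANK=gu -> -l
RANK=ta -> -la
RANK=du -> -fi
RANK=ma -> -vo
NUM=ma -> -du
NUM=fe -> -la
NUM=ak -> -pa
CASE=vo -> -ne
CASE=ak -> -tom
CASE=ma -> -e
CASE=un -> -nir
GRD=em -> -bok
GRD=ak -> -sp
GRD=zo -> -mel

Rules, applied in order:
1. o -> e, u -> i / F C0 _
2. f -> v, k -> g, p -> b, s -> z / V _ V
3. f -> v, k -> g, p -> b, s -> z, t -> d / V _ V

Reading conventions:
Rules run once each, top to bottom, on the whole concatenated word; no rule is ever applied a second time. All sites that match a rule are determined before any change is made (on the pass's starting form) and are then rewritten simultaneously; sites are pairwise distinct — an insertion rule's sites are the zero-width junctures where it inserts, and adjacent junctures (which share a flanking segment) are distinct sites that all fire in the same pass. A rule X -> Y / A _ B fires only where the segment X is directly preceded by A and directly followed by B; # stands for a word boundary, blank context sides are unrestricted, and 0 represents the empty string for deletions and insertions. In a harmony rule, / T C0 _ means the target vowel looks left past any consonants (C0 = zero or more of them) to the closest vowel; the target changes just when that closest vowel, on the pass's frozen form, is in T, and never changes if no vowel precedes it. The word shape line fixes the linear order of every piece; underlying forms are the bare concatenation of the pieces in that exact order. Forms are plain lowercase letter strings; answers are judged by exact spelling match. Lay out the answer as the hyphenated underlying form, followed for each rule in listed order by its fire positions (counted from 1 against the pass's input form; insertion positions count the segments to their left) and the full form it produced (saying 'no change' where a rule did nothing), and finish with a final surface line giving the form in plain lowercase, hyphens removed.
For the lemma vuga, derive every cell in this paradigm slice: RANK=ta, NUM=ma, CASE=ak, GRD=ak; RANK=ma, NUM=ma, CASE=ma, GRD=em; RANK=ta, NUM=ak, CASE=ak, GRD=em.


cell RANK=ta, NUM=ma, CASE=ak, GRD=ak:
underlying: vuga-du-tom-sp-la
1. o -> e, u -> i / F C0 _: no change
2. f -> v, k -> g, p -> b, s -> z / V _ V: no change
3. f -> v, k -> g, p -> b, s -> z, t -> d / V _ V: fires at position(s) 7: vugadudomspla
surface: vugadudomspla

cell RANK=ma, NUM=ma, CASE=ma, GRD=em:
underlying: vuga-du-e-bok-vo
1. o -> e, u -> i / F C0 _: fires at position(s) 9: vugaduebekvo
2. f -> v, k -> g, p -> b, s -> z / V _ V: no change
3. f -> v, k -> g, p -> b, s -> z, t -> d / V _ V: no change
surface: vugaduebekvo

cell RANK=ta, NUM=ak, CASE=ak, GRD=em:
underlying: vuga-pa-tom-bok-la
1. o -> e, u -> i / F C0 _: no change
2. f -> v, k -> g, p -> b, s -> z / V _ V: fires at position(s) 5: vugabatombokla
3. f -> v, k -> g, p -> b, s -> z, t -> d / V _ V: fires at position(s) 7: vugabadombokla
surface: vugabadombokla


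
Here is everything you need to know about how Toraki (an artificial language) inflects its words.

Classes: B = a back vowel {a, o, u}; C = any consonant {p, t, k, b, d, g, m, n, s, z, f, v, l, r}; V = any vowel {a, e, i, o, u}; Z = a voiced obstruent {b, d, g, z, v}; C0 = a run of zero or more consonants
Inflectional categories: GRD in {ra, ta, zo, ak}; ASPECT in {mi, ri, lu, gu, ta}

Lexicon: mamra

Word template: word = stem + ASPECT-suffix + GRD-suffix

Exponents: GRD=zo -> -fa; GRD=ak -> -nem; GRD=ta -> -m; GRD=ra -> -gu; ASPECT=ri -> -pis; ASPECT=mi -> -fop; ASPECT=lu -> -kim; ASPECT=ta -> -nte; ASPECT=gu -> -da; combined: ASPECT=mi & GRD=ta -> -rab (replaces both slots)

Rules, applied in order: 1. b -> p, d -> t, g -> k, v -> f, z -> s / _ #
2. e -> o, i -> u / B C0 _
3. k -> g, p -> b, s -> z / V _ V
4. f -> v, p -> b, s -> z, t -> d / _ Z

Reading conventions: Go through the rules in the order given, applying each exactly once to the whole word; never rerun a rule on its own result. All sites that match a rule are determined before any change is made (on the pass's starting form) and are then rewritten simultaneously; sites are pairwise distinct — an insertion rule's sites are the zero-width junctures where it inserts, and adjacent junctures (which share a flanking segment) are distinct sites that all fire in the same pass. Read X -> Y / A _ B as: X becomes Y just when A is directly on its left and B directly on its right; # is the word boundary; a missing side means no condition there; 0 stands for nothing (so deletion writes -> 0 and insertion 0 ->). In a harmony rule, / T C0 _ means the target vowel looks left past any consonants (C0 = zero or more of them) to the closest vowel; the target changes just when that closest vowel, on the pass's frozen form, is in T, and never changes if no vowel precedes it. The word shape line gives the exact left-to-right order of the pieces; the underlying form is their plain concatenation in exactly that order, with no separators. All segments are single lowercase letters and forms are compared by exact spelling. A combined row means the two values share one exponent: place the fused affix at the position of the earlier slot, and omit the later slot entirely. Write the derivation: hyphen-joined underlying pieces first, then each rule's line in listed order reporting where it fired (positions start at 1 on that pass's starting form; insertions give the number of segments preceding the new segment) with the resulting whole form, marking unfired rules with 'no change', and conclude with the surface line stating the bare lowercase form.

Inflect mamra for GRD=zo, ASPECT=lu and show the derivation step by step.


underlying: mamra-kim-fa
1. b -> p, d -> t, g -> k, v -> f, z -> s / _ #: no change
2. e -> o, i -> u / B C0 _: fires at position(s) 7: mamrakumfa
3. k -> g, p -> b, s -> z / V _ V: fires at position(s) 6: mamragumfa
4. f -> v, p -> b, s -> z, t -> d / _ Z: no change
surface: mamragumfa


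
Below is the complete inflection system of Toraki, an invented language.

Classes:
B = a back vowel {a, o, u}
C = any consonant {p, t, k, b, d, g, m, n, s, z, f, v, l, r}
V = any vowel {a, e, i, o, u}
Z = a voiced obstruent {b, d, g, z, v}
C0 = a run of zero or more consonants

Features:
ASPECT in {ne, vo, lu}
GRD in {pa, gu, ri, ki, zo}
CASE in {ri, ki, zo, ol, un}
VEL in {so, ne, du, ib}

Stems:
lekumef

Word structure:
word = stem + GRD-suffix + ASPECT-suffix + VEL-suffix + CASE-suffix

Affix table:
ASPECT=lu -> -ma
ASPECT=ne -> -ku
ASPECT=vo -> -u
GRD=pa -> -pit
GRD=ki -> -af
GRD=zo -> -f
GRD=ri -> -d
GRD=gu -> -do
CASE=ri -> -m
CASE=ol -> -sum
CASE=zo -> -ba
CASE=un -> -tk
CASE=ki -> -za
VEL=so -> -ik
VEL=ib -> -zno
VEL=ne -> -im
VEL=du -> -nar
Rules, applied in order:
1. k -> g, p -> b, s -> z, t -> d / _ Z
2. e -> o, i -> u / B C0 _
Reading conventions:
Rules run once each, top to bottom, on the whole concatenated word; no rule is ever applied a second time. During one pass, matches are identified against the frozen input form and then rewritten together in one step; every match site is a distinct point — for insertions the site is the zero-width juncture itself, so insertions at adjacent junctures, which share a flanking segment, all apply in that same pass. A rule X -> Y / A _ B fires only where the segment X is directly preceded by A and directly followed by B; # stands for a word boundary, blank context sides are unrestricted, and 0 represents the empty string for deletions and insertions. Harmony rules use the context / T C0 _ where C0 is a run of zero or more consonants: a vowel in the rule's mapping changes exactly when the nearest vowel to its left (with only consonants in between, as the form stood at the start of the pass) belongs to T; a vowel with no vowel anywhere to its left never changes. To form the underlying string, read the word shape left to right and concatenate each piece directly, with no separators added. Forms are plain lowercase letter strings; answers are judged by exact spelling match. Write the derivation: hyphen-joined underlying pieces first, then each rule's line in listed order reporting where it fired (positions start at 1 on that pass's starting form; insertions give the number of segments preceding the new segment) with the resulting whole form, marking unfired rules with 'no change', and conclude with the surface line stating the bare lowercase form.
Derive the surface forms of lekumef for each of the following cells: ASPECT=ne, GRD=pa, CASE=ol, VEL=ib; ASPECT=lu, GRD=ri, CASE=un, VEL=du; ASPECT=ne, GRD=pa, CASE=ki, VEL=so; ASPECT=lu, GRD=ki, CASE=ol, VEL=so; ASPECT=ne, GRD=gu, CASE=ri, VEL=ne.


cell ASPECT=ne, GRD=pa, CASE=ol, VEL=ib:
underlying: lekumef-pit-ku-zno-sum
1. k -> g, p -> b, s -> z, t -> d / _ Z: no change
2. e -> o, i -> u / B C0 _: fires at position(s) 6: lekumofpitkuznosum
surface: lekumofpitkuznosum

cell ASPECT=lu, GRD=ri, CASE=un, VEL=du:
underlying: lekumef-d-ma-nar-tk
1. k -> g, p -> b, s -> z, t -> d / _ Z: no change
2. e -> o, i -> u / B C0 _: fires at position(s) 6: lekumofdmanartk
surface: lekumofdmanartk

cell ASPECT=ne, GRD=pa, CASE=ki, VEL=so:
underlying: lekumef-pit-ku-ik-za
1. k -> g, p -> b, s -> z, t -> d / _ Z: fires at position(s) 14: lekumefpitkuigza
2. e -> o, i -> u / B C0 _: fires at position(s) 6, 13: lekumofpitkuugza
surface: lekumofpitkuugza

cell ASPECT=lu, GRD=ki, CASE=ol, VEL=so:
underlying: lekumef-af-ma-ik-sum
1. k -> g, p -> b, s -> z, t -> d / _ Z: no change
2. e -> o, i -> u / B C0 _: fires at position(s) 6, 12: lekumofafmauksum
surface: lekumofafmauksum

cell ASPECT=ne, GRD=gu, CASE=ri, VEL=ne:
underlying: lekumef-do-ku-im-m
1. k -> g, p -> b, s -> z, t -> d / _ Z: no change
2. e -> o, i -> u / B C0 _: fires at position(s) 6, 12: lekumofdokuumm
surface: lekumofdokuumm


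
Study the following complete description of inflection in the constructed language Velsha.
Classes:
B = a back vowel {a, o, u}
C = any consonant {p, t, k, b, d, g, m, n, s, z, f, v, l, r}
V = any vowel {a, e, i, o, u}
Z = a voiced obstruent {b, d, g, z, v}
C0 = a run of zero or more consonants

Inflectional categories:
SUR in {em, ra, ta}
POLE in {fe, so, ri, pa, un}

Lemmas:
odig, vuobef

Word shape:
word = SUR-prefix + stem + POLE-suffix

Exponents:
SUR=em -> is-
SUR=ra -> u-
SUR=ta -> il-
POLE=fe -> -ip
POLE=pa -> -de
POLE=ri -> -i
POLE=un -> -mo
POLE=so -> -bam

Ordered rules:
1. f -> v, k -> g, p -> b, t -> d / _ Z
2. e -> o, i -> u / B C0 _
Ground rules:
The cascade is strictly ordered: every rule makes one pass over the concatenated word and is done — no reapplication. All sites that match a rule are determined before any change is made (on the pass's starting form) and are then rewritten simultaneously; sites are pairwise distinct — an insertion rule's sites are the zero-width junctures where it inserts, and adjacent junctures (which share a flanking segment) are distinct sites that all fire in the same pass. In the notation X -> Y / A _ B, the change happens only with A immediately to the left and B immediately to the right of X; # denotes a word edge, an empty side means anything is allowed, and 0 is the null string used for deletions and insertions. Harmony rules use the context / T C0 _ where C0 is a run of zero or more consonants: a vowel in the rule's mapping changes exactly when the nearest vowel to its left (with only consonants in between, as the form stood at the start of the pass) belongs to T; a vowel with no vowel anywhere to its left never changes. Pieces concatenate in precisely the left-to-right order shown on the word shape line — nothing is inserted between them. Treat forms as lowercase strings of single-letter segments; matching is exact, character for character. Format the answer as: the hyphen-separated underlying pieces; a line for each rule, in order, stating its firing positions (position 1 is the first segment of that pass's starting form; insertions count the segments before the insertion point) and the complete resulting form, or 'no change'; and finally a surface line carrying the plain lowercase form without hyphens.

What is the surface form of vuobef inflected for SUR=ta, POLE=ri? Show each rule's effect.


underlying: il-vuobef-i
1. f -> v, k -> g, p -> b, t -> d / _ Z: no change
2. e -> o, i -> u / B C0 _: fires at position(s) 7: ilvuobofi
surface: ilvuobofi


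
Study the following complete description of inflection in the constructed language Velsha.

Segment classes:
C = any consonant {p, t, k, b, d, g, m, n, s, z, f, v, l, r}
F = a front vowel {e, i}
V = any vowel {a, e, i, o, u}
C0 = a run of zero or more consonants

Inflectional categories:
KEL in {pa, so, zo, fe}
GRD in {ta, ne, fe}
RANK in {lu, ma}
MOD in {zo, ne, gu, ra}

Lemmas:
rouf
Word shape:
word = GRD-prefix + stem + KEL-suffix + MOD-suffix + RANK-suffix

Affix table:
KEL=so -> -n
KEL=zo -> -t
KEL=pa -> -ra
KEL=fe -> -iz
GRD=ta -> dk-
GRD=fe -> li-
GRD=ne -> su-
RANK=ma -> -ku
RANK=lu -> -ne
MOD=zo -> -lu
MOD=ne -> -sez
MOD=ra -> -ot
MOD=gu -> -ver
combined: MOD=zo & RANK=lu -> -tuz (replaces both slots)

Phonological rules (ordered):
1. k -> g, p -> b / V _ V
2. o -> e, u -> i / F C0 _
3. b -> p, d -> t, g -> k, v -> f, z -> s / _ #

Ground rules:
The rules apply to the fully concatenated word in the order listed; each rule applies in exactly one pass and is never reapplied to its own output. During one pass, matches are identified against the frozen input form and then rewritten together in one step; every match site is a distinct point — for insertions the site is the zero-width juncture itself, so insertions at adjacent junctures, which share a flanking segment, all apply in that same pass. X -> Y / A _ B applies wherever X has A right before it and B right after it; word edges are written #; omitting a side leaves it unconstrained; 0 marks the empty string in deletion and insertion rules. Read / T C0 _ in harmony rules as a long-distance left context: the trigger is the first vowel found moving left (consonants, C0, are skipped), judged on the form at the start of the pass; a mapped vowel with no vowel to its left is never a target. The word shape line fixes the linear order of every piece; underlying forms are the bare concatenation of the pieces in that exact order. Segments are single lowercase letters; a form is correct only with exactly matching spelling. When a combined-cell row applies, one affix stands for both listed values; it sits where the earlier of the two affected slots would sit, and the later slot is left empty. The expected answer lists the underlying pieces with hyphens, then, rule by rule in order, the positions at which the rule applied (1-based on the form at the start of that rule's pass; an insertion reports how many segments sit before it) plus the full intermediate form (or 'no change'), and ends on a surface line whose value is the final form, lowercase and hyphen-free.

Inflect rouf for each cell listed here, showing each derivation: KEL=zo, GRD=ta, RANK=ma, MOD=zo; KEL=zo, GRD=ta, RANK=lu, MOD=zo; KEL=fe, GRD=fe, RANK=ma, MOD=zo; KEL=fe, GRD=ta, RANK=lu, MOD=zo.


cell KEL=zo, GRD=ta, RANK=ma, MOD=zo:
underlying: dk-rouf-t-lu-ku
1. k -> g, p -> b / V _ V: fires at position(s) 10: dkrouftlugu
2. o -> e, u -> i / F C0 _: no change
3. b -> p, d -> t, g -> k, v -> f, z -> s / _ #: no change
surface: dkrouftlugu

cell KEL=zo, GRD=ta, RANK=lu, MOD=zo:
underlying: dk-rouf-t-tuz
1. k -> g, p -> b / V _ V: no change
2. o -> e, u -> i / F C0 _: no change
3. b -> p, d -> t, g -> k, v -> f, z -> s / _ #: fires at position(s) 10: dkroufttus
surface: dkroufttus

cell KEL=fe, GRD=fe, RANK=ma, MOD=zo:
underlying: li-rouf-iz-lu-ku
1. k -> g, p -> b / V _ V: fires at position(s) 11: liroufizlugu
2. o -> e, u -> i / F C0 _: fires at position(s) 4, 10: lireufizligu
3. b -> p, d -> t, g -> k, v -> f, z -> s / _ #: no change
surface: lireufizligu

cell KEL=fe, GRD=ta, RANK=lu, MOD=zo:
underlying: dk-rouf-iz-tuz
1. k -> g, p -> b / V _ V: no change
2. o -> e, u -> i / F C0 _: fires at position(s) 10: dkroufiztiz
3. b -> p, d -> t, g -> k, v -> f, z -> s / _ #: fires at position(s) 11: dkroufiztis
surface: dkroufiztis


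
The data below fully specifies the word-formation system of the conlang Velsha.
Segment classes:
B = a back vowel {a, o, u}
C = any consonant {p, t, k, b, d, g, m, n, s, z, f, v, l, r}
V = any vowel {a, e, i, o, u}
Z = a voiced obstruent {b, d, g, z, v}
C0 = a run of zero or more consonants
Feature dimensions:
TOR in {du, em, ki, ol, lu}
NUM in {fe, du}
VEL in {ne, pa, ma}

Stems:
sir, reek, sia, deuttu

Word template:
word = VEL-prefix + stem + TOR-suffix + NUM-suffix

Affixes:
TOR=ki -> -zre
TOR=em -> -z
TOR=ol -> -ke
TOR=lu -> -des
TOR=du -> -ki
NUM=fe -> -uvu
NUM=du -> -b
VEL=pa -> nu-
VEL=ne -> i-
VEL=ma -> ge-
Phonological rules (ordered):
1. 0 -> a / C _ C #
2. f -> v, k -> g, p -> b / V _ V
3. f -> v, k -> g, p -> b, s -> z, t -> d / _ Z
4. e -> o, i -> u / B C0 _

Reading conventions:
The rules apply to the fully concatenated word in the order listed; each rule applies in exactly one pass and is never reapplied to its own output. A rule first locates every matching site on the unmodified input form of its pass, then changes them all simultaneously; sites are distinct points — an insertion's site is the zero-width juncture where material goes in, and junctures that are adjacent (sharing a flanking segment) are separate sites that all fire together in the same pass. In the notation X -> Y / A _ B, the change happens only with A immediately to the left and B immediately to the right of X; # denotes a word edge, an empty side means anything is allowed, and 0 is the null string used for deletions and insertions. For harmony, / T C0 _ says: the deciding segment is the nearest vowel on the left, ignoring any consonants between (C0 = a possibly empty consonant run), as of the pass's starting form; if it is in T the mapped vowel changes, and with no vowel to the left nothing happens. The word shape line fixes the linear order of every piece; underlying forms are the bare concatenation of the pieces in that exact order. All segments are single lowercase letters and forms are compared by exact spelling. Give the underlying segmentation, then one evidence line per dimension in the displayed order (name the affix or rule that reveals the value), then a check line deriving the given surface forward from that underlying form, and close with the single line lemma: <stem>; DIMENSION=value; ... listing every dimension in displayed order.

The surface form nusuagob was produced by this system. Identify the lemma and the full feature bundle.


underlying: nu-sia-ke-b
TOR=ol - signalled by the affix -ke
NUM=du - signalled by the affix -b
VEL=pa - signalled by the affix nu-
check: nusiakeb -> nusiakeb -> nusiageb -> nusiageb -> nusuagob
lemma: sia; TOR=ol; NUM=du; VEL=pa


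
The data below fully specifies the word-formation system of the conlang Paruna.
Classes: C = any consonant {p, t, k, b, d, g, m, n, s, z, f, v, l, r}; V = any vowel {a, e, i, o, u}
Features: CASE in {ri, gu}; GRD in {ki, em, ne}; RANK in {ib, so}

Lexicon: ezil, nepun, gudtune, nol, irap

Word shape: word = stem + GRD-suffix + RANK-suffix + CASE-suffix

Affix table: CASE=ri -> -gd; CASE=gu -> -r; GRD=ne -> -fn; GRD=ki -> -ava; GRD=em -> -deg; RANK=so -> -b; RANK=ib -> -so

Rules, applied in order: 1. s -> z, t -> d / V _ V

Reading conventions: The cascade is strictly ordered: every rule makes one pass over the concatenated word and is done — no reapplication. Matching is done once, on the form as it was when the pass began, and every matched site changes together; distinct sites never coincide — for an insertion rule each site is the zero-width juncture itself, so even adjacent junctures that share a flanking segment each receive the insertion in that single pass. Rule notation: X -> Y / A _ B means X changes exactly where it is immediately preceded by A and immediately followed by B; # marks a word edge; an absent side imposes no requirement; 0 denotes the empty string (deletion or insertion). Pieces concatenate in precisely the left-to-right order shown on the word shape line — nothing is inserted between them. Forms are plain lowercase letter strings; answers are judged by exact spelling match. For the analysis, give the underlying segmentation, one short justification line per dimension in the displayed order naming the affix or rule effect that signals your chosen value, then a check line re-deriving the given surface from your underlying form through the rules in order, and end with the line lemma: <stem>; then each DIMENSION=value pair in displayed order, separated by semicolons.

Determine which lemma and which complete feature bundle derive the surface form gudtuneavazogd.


underlying: gudtune-ava-so-gd
CASE=ri - signalled by the affix -gd
GRD=ki - signalled by the affix -ava
RANK=ib - signalled by the affix -so
check: gudtuneavasogd -> gudtuneavazogd
lemma: gudtune; CASE=ri; GRD=ki; RANK=ib


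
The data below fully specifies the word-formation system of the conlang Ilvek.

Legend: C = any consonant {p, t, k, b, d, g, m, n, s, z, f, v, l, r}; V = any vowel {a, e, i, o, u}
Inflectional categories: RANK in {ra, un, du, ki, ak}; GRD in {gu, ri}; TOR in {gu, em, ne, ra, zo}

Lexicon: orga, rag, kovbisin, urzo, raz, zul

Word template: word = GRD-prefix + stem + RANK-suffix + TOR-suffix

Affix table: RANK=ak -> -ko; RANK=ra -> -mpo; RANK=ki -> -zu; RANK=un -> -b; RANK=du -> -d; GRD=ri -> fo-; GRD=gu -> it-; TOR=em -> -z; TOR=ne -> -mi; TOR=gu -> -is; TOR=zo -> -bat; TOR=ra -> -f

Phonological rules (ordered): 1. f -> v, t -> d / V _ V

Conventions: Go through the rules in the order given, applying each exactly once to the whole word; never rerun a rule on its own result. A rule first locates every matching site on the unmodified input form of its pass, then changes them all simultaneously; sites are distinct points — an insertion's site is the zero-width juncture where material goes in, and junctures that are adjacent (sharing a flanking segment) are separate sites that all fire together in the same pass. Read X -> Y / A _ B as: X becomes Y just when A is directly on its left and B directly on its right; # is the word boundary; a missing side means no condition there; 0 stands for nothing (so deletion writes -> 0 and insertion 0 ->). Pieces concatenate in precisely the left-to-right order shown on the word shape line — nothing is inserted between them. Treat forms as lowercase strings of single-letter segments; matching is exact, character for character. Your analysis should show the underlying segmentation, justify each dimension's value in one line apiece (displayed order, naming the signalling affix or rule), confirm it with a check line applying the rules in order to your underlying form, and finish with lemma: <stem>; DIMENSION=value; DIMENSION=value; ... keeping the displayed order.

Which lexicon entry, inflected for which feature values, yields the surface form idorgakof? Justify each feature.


underlying: it-orga-ko-f
RANK=ak - signalled by the affix -ko
GRD=gu - signalled by the affix it-
TOR=ra - signalled by the affix -f
check: itorgakof -> idorgakof
lemma: orga; RANK=ak; GRD=gu; TOR=ra


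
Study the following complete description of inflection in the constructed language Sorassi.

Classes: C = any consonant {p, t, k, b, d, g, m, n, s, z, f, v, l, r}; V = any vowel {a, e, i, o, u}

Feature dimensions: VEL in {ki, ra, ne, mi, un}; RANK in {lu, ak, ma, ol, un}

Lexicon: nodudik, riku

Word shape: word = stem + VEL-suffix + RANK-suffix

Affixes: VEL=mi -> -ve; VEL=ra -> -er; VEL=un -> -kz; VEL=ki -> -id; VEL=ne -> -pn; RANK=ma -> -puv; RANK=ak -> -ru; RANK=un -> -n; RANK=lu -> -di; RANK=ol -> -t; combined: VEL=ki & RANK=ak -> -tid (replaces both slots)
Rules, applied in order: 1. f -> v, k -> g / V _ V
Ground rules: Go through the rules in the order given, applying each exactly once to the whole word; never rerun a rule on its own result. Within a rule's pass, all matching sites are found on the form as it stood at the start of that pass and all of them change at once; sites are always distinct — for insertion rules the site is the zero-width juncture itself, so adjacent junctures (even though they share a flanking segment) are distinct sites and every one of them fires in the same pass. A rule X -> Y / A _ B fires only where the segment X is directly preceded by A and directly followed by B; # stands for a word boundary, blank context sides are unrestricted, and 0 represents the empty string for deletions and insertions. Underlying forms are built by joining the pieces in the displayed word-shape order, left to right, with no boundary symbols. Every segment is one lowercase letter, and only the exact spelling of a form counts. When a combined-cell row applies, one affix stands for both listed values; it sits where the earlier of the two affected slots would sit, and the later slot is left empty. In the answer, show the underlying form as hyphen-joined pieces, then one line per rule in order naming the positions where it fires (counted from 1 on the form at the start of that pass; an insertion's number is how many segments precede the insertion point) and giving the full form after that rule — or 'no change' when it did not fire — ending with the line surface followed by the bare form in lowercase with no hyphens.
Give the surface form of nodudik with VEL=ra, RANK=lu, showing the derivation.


underlying: nodudik-er-di
1. f -> v, k -> g / V _ V: fires at position(s) 7: nodudigerdi
surface: nodudigerdi


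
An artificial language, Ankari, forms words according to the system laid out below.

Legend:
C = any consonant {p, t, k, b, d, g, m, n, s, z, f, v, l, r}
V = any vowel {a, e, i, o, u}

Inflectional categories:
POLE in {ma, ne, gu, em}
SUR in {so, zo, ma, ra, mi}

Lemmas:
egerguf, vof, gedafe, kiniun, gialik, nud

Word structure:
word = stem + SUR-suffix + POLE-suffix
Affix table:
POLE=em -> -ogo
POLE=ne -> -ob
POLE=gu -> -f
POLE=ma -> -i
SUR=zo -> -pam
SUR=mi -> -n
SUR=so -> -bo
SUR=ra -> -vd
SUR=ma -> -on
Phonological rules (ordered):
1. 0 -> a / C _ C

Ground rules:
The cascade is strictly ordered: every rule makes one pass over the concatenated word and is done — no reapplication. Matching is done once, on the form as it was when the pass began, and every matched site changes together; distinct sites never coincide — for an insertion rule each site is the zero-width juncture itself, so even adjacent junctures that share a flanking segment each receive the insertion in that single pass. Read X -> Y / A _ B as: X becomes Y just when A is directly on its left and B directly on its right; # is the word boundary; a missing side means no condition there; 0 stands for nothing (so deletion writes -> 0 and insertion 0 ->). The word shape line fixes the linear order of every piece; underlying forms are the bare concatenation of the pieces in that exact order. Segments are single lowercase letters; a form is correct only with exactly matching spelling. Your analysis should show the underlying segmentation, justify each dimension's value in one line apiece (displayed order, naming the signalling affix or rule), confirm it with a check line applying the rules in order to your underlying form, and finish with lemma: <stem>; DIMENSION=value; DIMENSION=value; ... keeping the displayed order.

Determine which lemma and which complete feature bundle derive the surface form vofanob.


underlying: vof-n-ob
POLE=ne - signalled by the affix -ob
SUR=mi - signalled by the affix -n
check: vofnob -> vofanob
lemma: vof; POLE=ne; SUR=mi


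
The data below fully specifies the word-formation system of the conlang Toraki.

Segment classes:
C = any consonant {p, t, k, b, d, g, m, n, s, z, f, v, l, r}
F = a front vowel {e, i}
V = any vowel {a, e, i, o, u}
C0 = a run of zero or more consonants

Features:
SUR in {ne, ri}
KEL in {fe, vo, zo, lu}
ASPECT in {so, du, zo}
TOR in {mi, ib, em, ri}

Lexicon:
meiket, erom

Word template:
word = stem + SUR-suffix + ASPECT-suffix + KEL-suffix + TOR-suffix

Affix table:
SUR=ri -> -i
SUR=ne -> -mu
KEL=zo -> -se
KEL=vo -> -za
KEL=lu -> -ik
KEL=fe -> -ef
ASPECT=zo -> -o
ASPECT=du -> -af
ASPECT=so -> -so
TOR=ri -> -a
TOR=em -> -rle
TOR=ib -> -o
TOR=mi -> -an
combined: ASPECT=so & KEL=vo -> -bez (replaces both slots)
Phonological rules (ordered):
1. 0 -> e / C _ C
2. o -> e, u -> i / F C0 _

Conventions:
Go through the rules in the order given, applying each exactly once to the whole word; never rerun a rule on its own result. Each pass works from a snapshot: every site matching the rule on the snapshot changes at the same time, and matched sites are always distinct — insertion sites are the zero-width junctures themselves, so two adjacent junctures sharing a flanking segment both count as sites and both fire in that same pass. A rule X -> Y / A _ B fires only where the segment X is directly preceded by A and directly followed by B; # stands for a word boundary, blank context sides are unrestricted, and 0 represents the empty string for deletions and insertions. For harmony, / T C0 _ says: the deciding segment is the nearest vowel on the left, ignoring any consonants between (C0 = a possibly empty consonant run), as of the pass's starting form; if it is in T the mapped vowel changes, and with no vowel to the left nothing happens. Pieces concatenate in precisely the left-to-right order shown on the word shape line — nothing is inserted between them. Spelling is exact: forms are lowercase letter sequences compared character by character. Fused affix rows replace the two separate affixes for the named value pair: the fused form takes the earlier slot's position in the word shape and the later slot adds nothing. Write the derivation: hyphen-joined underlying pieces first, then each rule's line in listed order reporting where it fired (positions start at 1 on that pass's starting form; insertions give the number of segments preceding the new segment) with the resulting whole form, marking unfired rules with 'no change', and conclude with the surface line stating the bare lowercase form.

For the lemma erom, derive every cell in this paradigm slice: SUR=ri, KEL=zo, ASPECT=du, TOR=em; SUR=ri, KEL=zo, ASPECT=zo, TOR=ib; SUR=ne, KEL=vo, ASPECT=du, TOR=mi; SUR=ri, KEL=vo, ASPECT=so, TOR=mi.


cell SUR=ri, KEL=zo, ASPECT=du, TOR=em:
underlying: erom-i-af-se-rle
1. 0 -> e / C _ C: inserts after position(s) 7, 10: eromiafeserele
2. o -> e, u -> i / F C0 _: fires at position(s) 3: eremiafeserele
surface: eremiafeserele

cell SUR=ri, KEL=zo, ASPECT=zo, TOR=ib:
underlying: erom-i-o-se-o
1. 0 -> e / C _ C: no change
2. o -> e, u -> i / F C0 _: fires at position(s) 3, 6, 9: eremiesee
surface: eremiesee

cell SUR=ne, KEL=vo, ASPECT=du, TOR=mi:
underlying: erom-mu-af-za-an
1. 0 -> e / C _ C: inserts after position(s) 4, 8: eromemuafezaan
2. o -> e, u -> i / F C0 _: fires at position(s) 3, 7: erememiafezaan
surface: erememiafezaan

cell SUR=ri, KEL=vo, ASPECT=so, TOR=mi:
underlying: erom-i-bez-an
1. 0 -> e / C _ C: no change
2. o -> e, u -> i / F C0 _: fires at position(s) 3: eremibezan
surface: eremibezan


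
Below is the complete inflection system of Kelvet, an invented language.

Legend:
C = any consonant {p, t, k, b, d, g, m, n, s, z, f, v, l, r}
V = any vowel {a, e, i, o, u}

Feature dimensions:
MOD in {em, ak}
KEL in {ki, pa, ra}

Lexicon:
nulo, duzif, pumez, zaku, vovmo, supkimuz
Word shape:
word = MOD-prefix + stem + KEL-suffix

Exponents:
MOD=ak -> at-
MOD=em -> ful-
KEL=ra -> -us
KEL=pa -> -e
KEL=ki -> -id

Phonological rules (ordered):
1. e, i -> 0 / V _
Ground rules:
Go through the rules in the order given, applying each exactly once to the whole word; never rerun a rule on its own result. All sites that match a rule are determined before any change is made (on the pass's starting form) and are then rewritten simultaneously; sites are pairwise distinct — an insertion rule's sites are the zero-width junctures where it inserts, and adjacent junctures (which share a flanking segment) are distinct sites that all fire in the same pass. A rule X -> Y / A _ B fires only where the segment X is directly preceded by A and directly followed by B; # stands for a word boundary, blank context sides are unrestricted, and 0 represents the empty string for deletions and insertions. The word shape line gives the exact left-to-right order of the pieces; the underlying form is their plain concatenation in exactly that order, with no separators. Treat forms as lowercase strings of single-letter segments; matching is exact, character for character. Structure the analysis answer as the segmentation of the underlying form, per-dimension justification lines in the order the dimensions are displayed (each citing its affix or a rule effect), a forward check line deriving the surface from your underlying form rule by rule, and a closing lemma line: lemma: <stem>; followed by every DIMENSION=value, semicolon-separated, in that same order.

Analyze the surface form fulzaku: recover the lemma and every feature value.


underlying: ful-zaku-e
MOD=em - signalled by the affix ful-
KEL=pa - signalled by the affix -e
check: fulzakue -> fulzaku
lemma: zaku; MOD=em; KEL=pa


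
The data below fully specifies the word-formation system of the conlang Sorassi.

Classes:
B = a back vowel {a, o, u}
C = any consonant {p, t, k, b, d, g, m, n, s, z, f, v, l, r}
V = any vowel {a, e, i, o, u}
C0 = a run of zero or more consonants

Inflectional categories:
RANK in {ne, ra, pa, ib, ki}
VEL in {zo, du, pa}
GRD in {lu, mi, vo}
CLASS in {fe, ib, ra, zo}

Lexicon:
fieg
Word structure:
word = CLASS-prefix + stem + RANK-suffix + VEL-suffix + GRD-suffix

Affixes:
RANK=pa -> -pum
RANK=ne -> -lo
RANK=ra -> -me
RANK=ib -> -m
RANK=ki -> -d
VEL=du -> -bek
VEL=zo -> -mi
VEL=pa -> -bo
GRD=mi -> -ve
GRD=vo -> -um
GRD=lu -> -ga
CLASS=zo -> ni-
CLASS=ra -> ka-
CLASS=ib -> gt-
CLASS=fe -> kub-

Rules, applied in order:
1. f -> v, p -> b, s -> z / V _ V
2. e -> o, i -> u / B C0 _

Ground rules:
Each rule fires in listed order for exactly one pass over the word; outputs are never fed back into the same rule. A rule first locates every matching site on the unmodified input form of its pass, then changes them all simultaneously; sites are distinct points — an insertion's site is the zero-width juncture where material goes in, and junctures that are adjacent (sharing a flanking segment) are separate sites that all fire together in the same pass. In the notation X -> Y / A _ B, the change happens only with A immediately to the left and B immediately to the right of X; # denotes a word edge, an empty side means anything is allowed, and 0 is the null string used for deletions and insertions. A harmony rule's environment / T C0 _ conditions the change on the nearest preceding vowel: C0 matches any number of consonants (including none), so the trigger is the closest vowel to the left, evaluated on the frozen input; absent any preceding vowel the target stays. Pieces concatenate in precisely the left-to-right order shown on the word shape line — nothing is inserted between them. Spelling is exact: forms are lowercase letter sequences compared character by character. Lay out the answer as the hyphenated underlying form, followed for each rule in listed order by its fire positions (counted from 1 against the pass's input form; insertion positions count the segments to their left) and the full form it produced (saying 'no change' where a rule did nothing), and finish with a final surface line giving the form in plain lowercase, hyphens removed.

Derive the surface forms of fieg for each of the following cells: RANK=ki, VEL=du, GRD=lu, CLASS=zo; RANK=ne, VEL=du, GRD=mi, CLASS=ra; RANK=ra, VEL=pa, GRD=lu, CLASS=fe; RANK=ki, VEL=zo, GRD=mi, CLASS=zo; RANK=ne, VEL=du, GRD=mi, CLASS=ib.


cell RANK=ki, VEL=du, GRD=lu, CLASS=zo:
underlying: ni-fieg-d-bek-ga
1. f -> v, p -> b, s -> z / V _ V: fires at position(s) 3: niviegdbekga
2. e -> o, i -> u / B C0 _: no change
surface: niviegdbekga

cell RANK=ne, VEL=du, GRD=mi, CLASS=ra:
underlying: ka-fieg-lo-bek-ve
1. f -> v, p -> b, s -> z / V _ V: fires at position(s) 3: kavieglobekve
2. e -> o, i -> u / B C0 _: fires at position(s) 4, 10: kavueglobokve
surface: kavueglobokve

cell RANK=ra, VEL=pa, GRD=lu, CLASS=fe:
underlying: kub-fieg-me-bo-ga
1. f -> v, p -> b, s -> z / V _ V: no change
2. e -> o, i -> u / B C0 _: fires at position(s) 5: kubfuegmeboga
surface: kubfuegmeboga

cell RANK=ki, VEL=zo, GRD=mi, CLASS=zo:
underlying: ni-fieg-d-mi-ve
1. f -> v, p -> b, s -> z / V _ V: fires at position(s) 3: niviegdmive
2. e -> o, i -> u / B C0 _: no change
surface: niviegdmive

cell RANK=ne, VEL=du, GRD=mi, CLASS=ib:
underlying: gt-fieg-lo-bek-ve
1. f -> v, p -> b, s -> z / V _ V: no change
2. e -> o, i -> u / B C0 _: fires at position(s) 10: gtfieglobokve
surface: gtfieglobokve
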